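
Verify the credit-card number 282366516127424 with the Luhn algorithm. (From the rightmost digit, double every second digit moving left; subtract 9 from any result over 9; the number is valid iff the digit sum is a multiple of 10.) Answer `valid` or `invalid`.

From the right, keep odd positions and double even positions (subtract 9 from any doubled value over 9):
  doubled (positions 2,4,...): 4 5 2 2 3 6 7 → sum 29
  kept (positions 1,3,...): 4 4 2 6 5 6 2 2 → sum 31
Total = 60.
60 mod 10 = 0, so the number is valid.

valid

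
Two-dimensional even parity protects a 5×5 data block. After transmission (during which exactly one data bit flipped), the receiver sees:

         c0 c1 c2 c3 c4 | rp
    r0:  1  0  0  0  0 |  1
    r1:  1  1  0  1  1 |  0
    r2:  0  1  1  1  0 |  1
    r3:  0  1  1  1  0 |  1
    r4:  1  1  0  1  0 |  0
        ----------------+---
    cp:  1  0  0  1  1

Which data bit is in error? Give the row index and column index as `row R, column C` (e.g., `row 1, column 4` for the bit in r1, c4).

row 4, column 3

Recompute each row's even parity and compare to rp:
  r0: data parity 1, sent rp 1 → ok
  r1: data parity 0, sent rp 0 → ok
  r2: data parity 1, sent rp 1 → ok
  r3: data parity 1, sent rp 1 → ok
  r4: data parity 1, sent rp 0 → mismatch
Recompute each column's even parity and compare to cp:
  c0: data parity 1, sent cp 1 → ok
  c1: data parity 0, sent cp 0 → ok
  c2: data parity 0, sent cp 0 → ok
  c3: data parity 0, sent cp 1 → mismatch
  c4: data parity 1, sent cp 1 → ok
Exactly one row (r4) and one column (c3) fail → the flipped bit is at their intersection.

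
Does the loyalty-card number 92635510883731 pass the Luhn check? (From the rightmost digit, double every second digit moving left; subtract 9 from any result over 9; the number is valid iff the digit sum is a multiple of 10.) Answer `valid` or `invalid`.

From the right, keep odd positions and double even positions (subtract 9 from any doubled value over 9):
  doubled (positions 2,4,...): 6 6 7 2 1 3 9 → sum 34
  kept (positions 1,3,...): 1 7 8 0 5 3 2 → sum 26
Total = 60.
60 mod 10 = 0, so the number is valid.

valid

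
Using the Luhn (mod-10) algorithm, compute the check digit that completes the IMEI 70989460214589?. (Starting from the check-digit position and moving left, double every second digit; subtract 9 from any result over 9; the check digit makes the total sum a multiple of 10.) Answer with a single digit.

8

Partial digits right→left: 9 8 5 4 1 2 0 6 4 9 8 9 0 7
Double every second digit counting from the check-digit position (so the 1st, 3rd, 5th, ... of the partial from the right).
  doubled (with −9 where >9): 9 1 2 0 8 7 0 → sum 27
  kept as-is: 8 4 2 6 9 9 7 → sum 45
Total = 27 + 45 = 72.
Check digit = (10 − (72 mod 10)) mod 10 = 8.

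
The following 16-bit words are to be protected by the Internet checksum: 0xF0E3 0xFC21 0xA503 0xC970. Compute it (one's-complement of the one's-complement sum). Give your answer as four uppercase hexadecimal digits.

One's-complement addition (fold any carry out of bit 15 back into bit 0):
  0xF0E3 + 0xFC21 = 0x1ED04 → wrap carry → 0xED05
  0xED05 + 0xA503 = 0x19208 → wrap carry → 0x9209
  0x9209 + 0xC970 = 0x15B79 → wrap carry → 0x5B7A
One's-complement sum = 0x5B7A.
Checksum = ~0x5B7A & 0xFFFF = 0xA485.

A485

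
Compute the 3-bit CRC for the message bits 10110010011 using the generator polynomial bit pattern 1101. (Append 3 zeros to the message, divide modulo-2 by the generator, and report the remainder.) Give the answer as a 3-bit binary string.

Append 3 zeros: 10110010011000. Divide by 1101 (XOR where the leading bit is 1):
  pos 0: 1011 XOR 1101 = 0110
  pos 1: 1100 XOR 1101 = 0001
  pos 4: 1010 XOR 1101 = 0111
  pos 5: 1110 XOR 1101 = 0011
  pos 7: 1111 XOR 1101 = 0010
  pos 9: 1000 XOR 1101 = 0101
  pos 10: 1010 XOR 1101 = 0111
Remainder (last 3 bits) = 111. This is the CRC / FCS.

111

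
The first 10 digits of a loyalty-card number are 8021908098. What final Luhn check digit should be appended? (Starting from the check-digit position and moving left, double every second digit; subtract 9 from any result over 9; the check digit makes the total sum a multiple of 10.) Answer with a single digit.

5

Partial digits right→left: 8 9 0 8 0 9 1 2 0 8
Double every second digit counting from the check-digit position (so the 1st, 3rd, 5th, ... of the partial from the right).
  doubled (with −9 where >9): 7 0 0 2 0 → sum 9
  kept as-is: 9 8 9 2 8 → sum 36
Total = 9 + 36 = 45.
Check digit = (10 − (45 mod 10)) mod 10 = 5.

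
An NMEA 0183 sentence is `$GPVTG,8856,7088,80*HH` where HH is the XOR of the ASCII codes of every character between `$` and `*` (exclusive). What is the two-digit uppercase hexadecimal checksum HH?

XOR the ASCII codes of the payload characters:
  'G' = 0x47 → acc = 0x47
  'P' = 0x50 → acc = 0x17
  'V' = 0x56 → acc = 0x41
  'T' = 0x54 → acc = 0x15
  'G' = 0x47 → acc = 0x52
  ',' = 0x2C → acc = 0x7E
  '8' = 0x38 → acc = 0x46
  '8' = 0x38 → acc = 0x7E
  '5' = 0x35 → acc = 0x4B
  '6' = 0x36 → acc = 0x7D
  ',' = 0x2C → acc = 0x51
  '7' = 0x37 → acc = 0x66
  '0' = 0x30 → acc = 0x56
  '8' = 0x38 → acc = 0x6E
  '8' = 0x38 → acc = 0x56
  ',' = 0x2C → acc = 0x7A
  '8' = 0x38 → acc = 0x42
  '0' = 0x30 → acc = 0x72
Checksum = 0x72.

72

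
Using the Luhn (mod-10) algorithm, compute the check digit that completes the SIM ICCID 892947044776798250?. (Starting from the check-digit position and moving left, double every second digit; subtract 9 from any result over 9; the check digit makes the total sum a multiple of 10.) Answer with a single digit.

Partial digits right→left: 0 5 2 8 9 7 6 7 7 4 4 0 7 4 9 2 9 8
Double every second digit counting from the check-digit position (so the 1st, 3rd, 5th, ... of the partial from the right).
  doubled (with −9 where >9): 0 4 9 3 5 8 5 9 9 → sum 52
  kept as-is: 5 8 7 7 4 0 4 2 8 → sum 45
Total = 52 + 45 = 97.
Check digit = (10 − (97 mod 10)) mod 10 = 3.

3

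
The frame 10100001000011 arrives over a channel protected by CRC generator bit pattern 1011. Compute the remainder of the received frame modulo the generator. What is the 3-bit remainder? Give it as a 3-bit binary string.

101

Modulo-2 division of 10100001000011 by 1011:
  pos 0: 1010 XOR 1011 = 0001
  pos 3: 1000 XOR 1011 = 0011
  pos 5: 1110 XOR 1011 = 0101
  pos 6: 1010 XOR 1011 = 0001
  pos 9: 1001 XOR 1011 = 0010
Remainder = 101 (nonzero — an error is detected).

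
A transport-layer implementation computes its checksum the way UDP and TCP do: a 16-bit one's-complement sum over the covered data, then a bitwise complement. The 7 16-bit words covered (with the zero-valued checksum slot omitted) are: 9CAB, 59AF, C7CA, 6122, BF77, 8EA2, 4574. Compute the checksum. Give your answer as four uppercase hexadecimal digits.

One's-complement addition (fold any carry out of bit 15 back into bit 0):
  0x9CAB + 0x59AF = 0x0F65A
  0xF65A + 0xC7CA = 0x1BE24 → wrap carry → 0xBE25
  0xBE25 + 0x6122 = 0x11F47 → wrap carry → 0x1F48
  0x1F48 + 0xBF77 = 0x0DEBF
  0xDEBF + 0x8EA2 = 0x16D61 → wrap carry → 0x6D62
  0x6D62 + 0x4574 = 0x0B2D6
One's-complement sum = 0xB2D6.
Checksum = ~0xB2D6 & 0xFFFF = 0x4D29.

4D29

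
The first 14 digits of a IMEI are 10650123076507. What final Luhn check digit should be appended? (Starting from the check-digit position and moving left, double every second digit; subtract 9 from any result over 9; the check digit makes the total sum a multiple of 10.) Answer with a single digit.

Partial digits right→left: 7 0 5 6 7 0 3 2 1 0 5 6 0 1
Double every second digit counting from the check-digit position (so the 1st, 3rd, 5th, ... of the partial from the right).
  doubled (with −9 where >9): 5 1 5 6 2 1 0 → sum 20
  kept as-is: 0 6 0 2 0 6 1 → sum 15
Total = 20 + 15 = 35.
Check digit = (10 − (35 mod 10)) mod 10 = 5.

5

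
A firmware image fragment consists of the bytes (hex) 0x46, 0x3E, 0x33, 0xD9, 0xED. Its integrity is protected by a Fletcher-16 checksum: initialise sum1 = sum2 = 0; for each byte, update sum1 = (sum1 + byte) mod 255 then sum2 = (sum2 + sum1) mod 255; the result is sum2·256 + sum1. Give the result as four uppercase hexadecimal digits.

937F

Running sums (mod 255):
  after byte 0 (0x46): sum1=70, sum2=70
  after byte 1 (0x3E): sum1=132, sum2=202
  after byte 2 (0x33): sum1=183, sum2=130
  after byte 3 (0xD9): sum1=145, sum2=20
  after byte 4 (0xED): sum1=127, sum2=147
Checksum = sum2·256 + sum1 = 147·256 + 127 = 37759 = 0x937F.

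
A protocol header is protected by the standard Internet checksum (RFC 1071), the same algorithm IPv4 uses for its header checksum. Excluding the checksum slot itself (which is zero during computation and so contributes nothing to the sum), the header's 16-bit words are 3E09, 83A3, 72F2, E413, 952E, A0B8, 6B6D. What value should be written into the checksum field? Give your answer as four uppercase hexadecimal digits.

45F8

One's-complement addition (fold any carry out of bit 15 back into bit 0):
  0x3E09 + 0x83A3 = 0x0C1AC
  0xC1AC + 0x72F2 = 0x1349E → wrap carry → 0x349F
  0x349F + 0xE413 = 0x118B2 → wrap carry → 0x18B3
  0x18B3 + 0x952E = 0x0ADE1
  0xADE1 + 0xA0B8 = 0x14E99 → wrap carry → 0x4E9A
  0x4E9A + 0x6B6D = 0x0BA07
One's-complement sum = 0xBA07.
Checksum = ~0xBA07 & 0xFFFF = 0x45F8.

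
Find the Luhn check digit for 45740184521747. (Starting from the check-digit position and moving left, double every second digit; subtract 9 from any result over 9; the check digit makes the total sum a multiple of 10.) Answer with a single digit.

8

Partial digits right→left: 7 4 7 1 2 5 4 8 1 0 4 7 5 4
Double every second digit counting from the check-digit position (so the 1st, 3rd, 5th, ... of the partial from the right).
  doubled (with −9 where >9): 5 5 4 8 2 8 1 → sum 33
  kept as-is: 4 1 5 8 0 7 4 → sum 29
Total = 33 + 29 = 62.
Check digit = (10 − (62 mod 10)) mod 10 = 8.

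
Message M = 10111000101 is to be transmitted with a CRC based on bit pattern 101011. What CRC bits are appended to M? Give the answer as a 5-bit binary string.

Append 5 zeros: 1011100010100000. Divide by 101011 (XOR where the leading bit is 1):
  pos 0: 101110 XOR 101011 = 000101
  pos 3: 101001 XOR 101011 = 000010
  pos 7: 100100 XOR 101011 = 001111
  pos 9: 111100 XOR 101011 = 010111
  pos 10: 101110 XOR 101011 = 000101
Remainder (last 5 bits) = 00101. This is the CRC / FCS.

00101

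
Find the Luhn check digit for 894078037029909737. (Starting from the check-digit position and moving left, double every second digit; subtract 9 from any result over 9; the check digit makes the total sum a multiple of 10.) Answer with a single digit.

Partial digits right→left: 7 3 7 9 0 9 9 2 0 7 3 0 8 7 0 4 9 8
Double every second digit counting from the check-digit position (so the 1st, 3rd, 5th, ... of the partial from the right).
  doubled (with −9 where >9): 5 5 0 9 0 6 7 0 9 → sum 41
  kept as-is: 3 9 9 2 7 0 7 4 8 → sum 49
Total = 41 + 49 = 90.
Check digit = (10 − (90 mod 10)) mod 10 = 0.

0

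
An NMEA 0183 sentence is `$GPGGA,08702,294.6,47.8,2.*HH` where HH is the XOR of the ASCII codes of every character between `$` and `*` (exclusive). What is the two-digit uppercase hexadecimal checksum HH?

45

XOR the ASCII codes of the payload characters:
  'G' = 0x47 → acc = 0x47
  'P' = 0x50 → acc = 0x17
  'G' = 0x47 → acc = 0x50
  'G' = 0x47 → acc = 0x17
  'A' = 0x41 → acc = 0x56
  ',' = 0x2C → acc = 0x7A
  '0' = 0x30 → acc = 0x4A
  '8' = 0x38 → acc = 0x72
  '7' = 0x37 → acc = 0x45
  '0' = 0x30 → acc = 0x75
  '2' = 0x32 → acc = 0x47
  ',' = 0x2C → acc = 0x6B
  '2' = 0x32 → acc = 0x59
  '9' = 0x39 → acc = 0x60
  '4' = 0x34 → acc = 0x54
  '.' = 0x2E → acc = 0x7A
  '6' = 0x36 → acc = 0x4C
  ',' = 0x2C → acc = 0x60
  '4' = 0x34 → acc = 0x54
  '7' = 0x37 → acc = 0x63
  '.' = 0x2E → acc = 0x4D
  '8' = 0x38 → acc = 0x75
  ',' = 0x2C → acc = 0x59
  '2' = 0x32 → acc = 0x6B
  '.' = 0x2E → acc = 0x45
Checksum = 0x45.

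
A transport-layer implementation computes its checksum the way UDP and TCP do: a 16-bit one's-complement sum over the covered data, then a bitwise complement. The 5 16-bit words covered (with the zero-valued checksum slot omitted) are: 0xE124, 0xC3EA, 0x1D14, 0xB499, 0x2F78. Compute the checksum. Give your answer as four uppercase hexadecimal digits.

One's-complement addition (fold any carry out of bit 15 back into bit 0):
  0xE124 + 0xC3EA = 0x1A50E → wrap carry → 0xA50F
  0xA50F + 0x1D14 = 0x0C223
  0xC223 + 0xB499 = 0x176BC → wrap carry → 0x76BD
  0x76BD + 0x2F78 = 0x0A635
One's-complement sum = 0xA635.
Checksum = ~0xA635 & 0xFFFF = 0x59CA.

59CA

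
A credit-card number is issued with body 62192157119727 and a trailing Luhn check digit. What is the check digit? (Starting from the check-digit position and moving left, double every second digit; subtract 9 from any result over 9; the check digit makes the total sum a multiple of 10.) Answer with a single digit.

2

Partial digits right→left: 7 2 7 9 1 1 7 5 1 2 9 1 2 6
Double every second digit counting from the check-digit position (so the 1st, 3rd, 5th, ... of the partial from the right).
  doubled (with −9 where >9): 5 5 2 5 2 9 4 → sum 32
  kept as-is: 2 9 1 5 2 1 6 → sum 26
Total = 32 + 26 = 58.
Check digit = (10 − (58 mod 10)) mod 10 = 2.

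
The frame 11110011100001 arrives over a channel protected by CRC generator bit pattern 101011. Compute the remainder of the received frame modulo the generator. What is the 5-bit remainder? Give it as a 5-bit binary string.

Modulo-2 division of 11110011100001 by 101011:
  pos 0: 111100 XOR 101011 = 010111
  pos 1: 101111 XOR 101011 = 000100
  pos 4: 100110 XOR 101011 = 001101
  pos 6: 110100 XOR 101011 = 011111
  pos 7: 111110 XOR 101011 = 010101
  pos 8: 101011 XOR 101011 = 000000
Remainder = 00000 (zero — the frame passes the CRC check).

00000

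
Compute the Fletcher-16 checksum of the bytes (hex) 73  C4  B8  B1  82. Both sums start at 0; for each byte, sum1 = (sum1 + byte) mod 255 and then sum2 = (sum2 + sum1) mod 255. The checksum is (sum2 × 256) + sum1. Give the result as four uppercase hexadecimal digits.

6425

Running sums (mod 255):
  after byte 0 (73): sum1=115, sum2=115
  after byte 1 (C4): sum1=56, sum2=171
  after byte 2 (B8): sum1=240, sum2=156
  after byte 3 (B1): sum1=162, sum2=63
  after byte 4 (82): sum1=37, sum2=100
Checksum = sum2·256 + sum1 = 100·256 + 37 = 25637 = 0x6425.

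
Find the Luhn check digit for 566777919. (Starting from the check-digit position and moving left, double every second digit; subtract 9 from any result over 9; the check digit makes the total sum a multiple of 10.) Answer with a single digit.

Partial digits right→left: 9 1 9 7 7 7 6 6 5
Double every second digit counting from the check-digit position (so the 1st, 3rd, 5th, ... of the partial from the right).
  doubled (with −9 where >9): 9 9 5 3 1 → sum 27
  kept as-is: 1 7 7 6 → sum 21
Total = 27 + 21 = 48.
Check digit = (10 − (48 mod 10)) mod 10 = 2.

2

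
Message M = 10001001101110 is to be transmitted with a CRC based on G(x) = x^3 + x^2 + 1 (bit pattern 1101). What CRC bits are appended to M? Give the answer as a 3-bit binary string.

Append 3 zeros: 10001001101110000. Divide by 1101 (XOR where the leading bit is 1):
  pos 0: 1000 XOR 1101 = 0101
  pos 1: 1011 XOR 1101 = 0110
  pos 2: 1100 XOR 1101 = 0001
  pos 5: 1011 XOR 1101 = 0110
  pos 6: 1100 XOR 1101 = 0001
  pos 9: 1111 XOR 1101 = 0010
  pos 11: 1000 XOR 1101 = 0101
  pos 12: 1010 XOR 1101 = 0111
  pos 13: 1110 XOR 1101 = 0011
Remainder (last 3 bits) = 011. This is the CRC / FCS.

011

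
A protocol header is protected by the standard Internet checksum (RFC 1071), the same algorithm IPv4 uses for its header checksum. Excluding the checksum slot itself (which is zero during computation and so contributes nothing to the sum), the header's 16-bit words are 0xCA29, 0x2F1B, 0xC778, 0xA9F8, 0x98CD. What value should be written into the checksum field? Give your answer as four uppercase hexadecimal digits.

FC7B

One's-complement addition (fold any carry out of bit 15 back into bit 0):
  0xCA29 + 0x2F1B = 0x0F944
  0xF944 + 0xC778 = 0x1C0BC → wrap carry → 0xC0BD
  0xC0BD + 0xA9F8 = 0x16AB5 → wrap carry → 0x6AB6
  0x6AB6 + 0x98CD = 0x10383 → wrap carry → 0x0384
One's-complement sum = 0x0384.
Checksum = ~0x0384 & 0xFFFF = 0xFC7B.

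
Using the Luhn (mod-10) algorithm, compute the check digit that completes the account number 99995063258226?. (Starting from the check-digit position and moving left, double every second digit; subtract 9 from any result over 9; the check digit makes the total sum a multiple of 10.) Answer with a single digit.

Partial digits right→left: 6 2 2 8 5 2 3 6 0 5 9 9 9 9
Double every second digit counting from the check-digit position (so the 1st, 3rd, 5th, ... of the partial from the right).
  doubled (with −9 where >9): 3 4 1 6 0 9 9 → sum 32
  kept as-is: 2 8 2 6 5 9 9 → sum 41
Total = 32 + 41 = 73.
Check digit = (10 − (73 mod 10)) mod 10 = 7.

7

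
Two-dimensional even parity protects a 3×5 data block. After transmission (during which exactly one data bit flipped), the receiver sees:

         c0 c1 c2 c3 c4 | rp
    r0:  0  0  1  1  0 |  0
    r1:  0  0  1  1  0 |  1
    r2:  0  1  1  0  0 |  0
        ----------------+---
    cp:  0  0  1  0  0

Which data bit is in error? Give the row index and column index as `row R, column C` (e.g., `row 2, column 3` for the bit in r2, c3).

Recompute each row's even parity and compare to rp:
  r0: data parity 0, sent rp 0 → ok
  r1: data parity 0, sent rp 1 → mismatch
  r2: data parity 0, sent rp 0 → ok
Recompute each column's even parity and compare to cp:
  c0: data parity 0, sent cp 0 → ok
  c1: data parity 1, sent cp 0 → mismatch
  c2: data parity 1, sent cp 1 → ok
  c3: data parity 0, sent cp 0 → ok
  c4: data parity 0, sent cp 0 → ok
Exactly one row (r1) and one column (c1) fail → the flipped bit is at their intersection.

row 1, column 1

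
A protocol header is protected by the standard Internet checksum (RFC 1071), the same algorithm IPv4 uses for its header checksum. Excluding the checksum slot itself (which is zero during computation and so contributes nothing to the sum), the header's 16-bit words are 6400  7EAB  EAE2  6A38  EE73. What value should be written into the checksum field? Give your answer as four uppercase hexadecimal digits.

One's-complement addition (fold any carry out of bit 15 back into bit 0):
  0x6400 + 0x7EAB = 0x0E2AB
  0xE2AB + 0xEAE2 = 0x1CD8D → wrap carry → 0xCD8E
  0xCD8E + 0x6A38 = 0x137C6 → wrap carry → 0x37C7
  0x37C7 + 0xEE73 = 0x1263A → wrap carry → 0x263B
One's-complement sum = 0x263B.
Checksum = ~0x263B & 0xFFFF = 0xD9C4.

D9C4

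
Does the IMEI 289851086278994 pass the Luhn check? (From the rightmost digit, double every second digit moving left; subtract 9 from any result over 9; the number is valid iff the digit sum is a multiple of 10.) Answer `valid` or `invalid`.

invalid

From the right, keep odd positions and double even positions (subtract 9 from any doubled value over 9):
  doubled (positions 2,4,...): 9 7 4 7 2 7 7 → sum 43
  kept (positions 1,3,...): 4 9 7 6 0 5 9 2 → sum 42
Total = 85.
85 mod 10 = 5, so the number is invalid.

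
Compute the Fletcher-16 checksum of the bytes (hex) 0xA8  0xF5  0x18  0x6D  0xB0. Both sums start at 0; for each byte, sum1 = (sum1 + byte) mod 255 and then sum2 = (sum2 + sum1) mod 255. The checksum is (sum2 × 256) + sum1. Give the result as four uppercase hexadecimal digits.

F6D4

Running sums (mod 255):
  after byte 0 (0xA8): sum1=168, sum2=168
  after byte 1 (0xF5): sum1=158, sum2=71
  after byte 2 (0x18): sum1=182, sum2=253
  after byte 3 (0x6D): sum1=36, sum2=34
  after byte 4 (0xB0): sum1=212, sum2=246
Checksum = sum2·256 + sum1 = 246·256 + 212 = 63188 = 0xF6D4.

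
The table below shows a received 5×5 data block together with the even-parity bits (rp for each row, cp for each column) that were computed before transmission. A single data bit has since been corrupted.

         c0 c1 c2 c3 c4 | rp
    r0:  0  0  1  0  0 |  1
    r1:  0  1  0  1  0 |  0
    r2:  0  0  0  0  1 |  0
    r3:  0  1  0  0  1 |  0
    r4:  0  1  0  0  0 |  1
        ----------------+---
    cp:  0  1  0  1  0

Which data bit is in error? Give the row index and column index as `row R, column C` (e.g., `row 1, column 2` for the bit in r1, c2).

row 2, column 2

Recompute each row's even parity and compare to rp:
  r0: data parity 1, sent rp 1 → ok
  r1: data parity 0, sent rp 0 → ok
  r2: data parity 1, sent rp 0 → mismatch
  r3: data parity 0, sent rp 0 → ok
  r4: data parity 1, sent rp 1 → ok
Recompute each column's even parity and compare to cp:
  c0: data parity 0, sent cp 0 → ok
  c1: data parity 1, sent cp 1 → ok
  c2: data parity 1, sent cp 0 → mismatch
  c3: data parity 1, sent cp 1 → ok
  c4: data parity 0, sent cp 0 → ok
Exactly one row (r2) and one column (c2) fail → the flipped bit is at their intersection.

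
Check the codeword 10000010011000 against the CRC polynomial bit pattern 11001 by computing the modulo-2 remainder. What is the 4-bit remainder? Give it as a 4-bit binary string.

0000

Modulo-2 division of 10000010011000 by 11001:
  pos 0: 10000 XOR 11001 = 01001
  pos 1: 10010 XOR 11001 = 01011
  pos 2: 10111 XOR 11001 = 01110
  pos 3: 11100 XOR 11001 = 00101
  pos 5: 10101 XOR 11001 = 01100
  pos 6: 11001 XOR 11001 = 00000
Remainder = 0000 (zero — the frame passes the CRC check).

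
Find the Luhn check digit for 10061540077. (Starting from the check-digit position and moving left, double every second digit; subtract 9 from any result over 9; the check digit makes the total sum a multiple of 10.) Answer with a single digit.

5

Partial digits right→left: 7 7 0 0 4 5 1 6 0 0 1
Double every second digit counting from the check-digit position (so the 1st, 3rd, 5th, ... of the partial from the right).
  doubled (with −9 where >9): 5 0 8 2 0 2 → sum 17
  kept as-is: 7 0 5 6 0 → sum 18
Total = 17 + 18 = 35.
Check digit = (10 − (35 mod 10)) mod 10 = 5.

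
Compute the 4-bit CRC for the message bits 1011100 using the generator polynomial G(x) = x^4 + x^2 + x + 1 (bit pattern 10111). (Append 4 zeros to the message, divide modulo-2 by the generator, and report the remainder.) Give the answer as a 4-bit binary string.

0000

Append 4 zeros: 10111000000. Divide by 10111 (XOR where the leading bit is 1):
  pos 0: 10111 XOR 10111 = 00000
Remainder (last 4 bits) = 0000. This is the CRC / FCS.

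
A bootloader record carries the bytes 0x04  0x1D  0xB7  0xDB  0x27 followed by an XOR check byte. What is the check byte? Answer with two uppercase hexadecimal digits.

XOR the bytes together:
  start with 0x04
  0x04 ⊕ 0x1D = 0x19
  0x19 ⊕ 0xB7 = 0xAE
  0xAE ⊕ 0xDB = 0x75
  0x75 ⊕ 0x27 = 0x52

52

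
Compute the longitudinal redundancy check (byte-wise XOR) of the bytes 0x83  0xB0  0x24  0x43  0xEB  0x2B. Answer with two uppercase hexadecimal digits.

XOR the bytes together:
  start with 0x83
  0x83 ⊕ 0xB0 = 0x33
  0x33 ⊕ 0x24 = 0x17
  0x17 ⊕ 0x43 = 0x54
  0x54 ⊕ 0xEB = 0xBF
  0xBF ⊕ 0x2B = 0x94

94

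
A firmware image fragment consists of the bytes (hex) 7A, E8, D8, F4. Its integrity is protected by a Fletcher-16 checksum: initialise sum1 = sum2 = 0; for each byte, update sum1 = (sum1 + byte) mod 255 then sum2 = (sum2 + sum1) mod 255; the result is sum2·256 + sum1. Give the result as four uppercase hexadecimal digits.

4B31

Running sums (mod 255):
  after byte 0 (7A): sum1=122, sum2=122
  after byte 1 (E8): sum1=99, sum2=221
  after byte 2 (D8): sum1=60, sum2=26
  after byte 3 (F4): sum1=49, sum2=75
Checksum = sum2·256 + sum1 = 75·256 + 49 = 19249 = 0x4B31.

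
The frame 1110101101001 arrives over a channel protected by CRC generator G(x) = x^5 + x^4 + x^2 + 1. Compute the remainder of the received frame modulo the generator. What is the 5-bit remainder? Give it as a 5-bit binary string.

Modulo-2 division of 1110101101001 by 110101:
  pos 0: 111010 XOR 110101 = 001111
  pos 2: 111111 XOR 110101 = 001010
  pos 4: 101001 XOR 110101 = 011100
  pos 5: 111000 XOR 110101 = 001101
  pos 7: 110101 XOR 110101 = 000000
Remainder = 00000 (zero — the frame passes the CRC check).

00000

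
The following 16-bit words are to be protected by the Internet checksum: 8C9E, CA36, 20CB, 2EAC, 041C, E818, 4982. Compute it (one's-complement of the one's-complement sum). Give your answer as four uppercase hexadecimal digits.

One's-complement addition (fold any carry out of bit 15 back into bit 0):
  0x8C9E + 0xCA36 = 0x156D4 → wrap carry → 0x56D5
  0x56D5 + 0x20CB = 0x077A0
  0x77A0 + 0x2EAC = 0x0A64C
  0xA64C + 0x041C = 0x0AA68
  0xAA68 + 0xE818 = 0x19280 → wrap carry → 0x9281
  0x9281 + 0x4982 = 0x0DC03
One's-complement sum = 0xDC03.
Checksum = ~0xDC03 & 0xFFFF = 0x23FC.

23FC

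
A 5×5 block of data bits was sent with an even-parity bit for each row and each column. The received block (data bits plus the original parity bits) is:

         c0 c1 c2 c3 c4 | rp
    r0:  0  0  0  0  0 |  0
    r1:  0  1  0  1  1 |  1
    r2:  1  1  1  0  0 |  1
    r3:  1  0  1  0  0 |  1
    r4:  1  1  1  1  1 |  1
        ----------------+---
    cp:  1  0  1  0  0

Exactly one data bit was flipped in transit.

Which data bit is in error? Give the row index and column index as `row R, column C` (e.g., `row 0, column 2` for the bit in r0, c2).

row 3, column 1

Recompute each row's even parity and compare to rp:
  r0: data parity 0, sent rp 0 → ok
  r1: data parity 1, sent rp 1 → ok
  r2: data parity 1, sent rp 1 → ok
  r3: data parity 0, sent rp 1 → mismatch
  r4: data parity 1, sent rp 1 → ok
Recompute each column's even parity and compare to cp:
  c0: data parity 1, sent cp 1 → ok
  c1: data parity 1, sent cp 0 → mismatch
  c2: data parity 1, sent cp 1 → ok
  c3: data parity 0, sent cp 0 → ok
  c4: data parity 0, sent cp 0 → ok
Exactly one row (r3) and one column (c1) fail → the flipped bit is at their intersection.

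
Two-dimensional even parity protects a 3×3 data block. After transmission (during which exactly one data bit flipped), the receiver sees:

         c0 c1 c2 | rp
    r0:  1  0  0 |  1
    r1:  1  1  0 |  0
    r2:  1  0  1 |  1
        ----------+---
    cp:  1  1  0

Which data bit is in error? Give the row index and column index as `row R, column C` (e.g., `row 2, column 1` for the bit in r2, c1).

Recompute each row's even parity and compare to rp:
  r0: data parity 1, sent rp 1 → ok
  r1: data parity 0, sent rp 0 → ok
  r2: data parity 0, sent rp 1 → mismatch
Recompute each column's even parity and compare to cp:
  c0: data parity 1, sent cp 1 → ok
  c1: data parity 1, sent cp 1 → ok
  c2: data parity 1, sent cp 0 → mismatch
Exactly one row (r2) and one column (c2) fail → the flipped bit is at their intersection.

row 2, column 2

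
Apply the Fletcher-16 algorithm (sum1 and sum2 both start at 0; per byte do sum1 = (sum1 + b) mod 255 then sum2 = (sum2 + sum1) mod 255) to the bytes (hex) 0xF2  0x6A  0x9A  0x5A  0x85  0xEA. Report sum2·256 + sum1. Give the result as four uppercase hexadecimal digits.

35C2

Running sums (mod 255):
  after byte 0 (0xF2): sum1=242, sum2=242
  after byte 1 (0x6A): sum1=93, sum2=80
  after byte 2 (0x9A): sum1=247, sum2=72
  after byte 3 (0x5A): sum1=82, sum2=154
  after byte 4 (0x85): sum1=215, sum2=114
  after byte 5 (0xEA): sum1=194, sum2=53
Checksum = sum2·256 + sum1 = 53·256 + 194 = 13762 = 0x35C2.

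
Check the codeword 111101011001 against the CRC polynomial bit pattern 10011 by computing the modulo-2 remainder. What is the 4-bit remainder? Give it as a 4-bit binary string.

0000

Modulo-2 division of 111101011001 by 10011:
  pos 0: 11110 XOR 10011 = 01101
  pos 1: 11011 XOR 10011 = 01000
  pos 2: 10000 XOR 10011 = 00011
  pos 5: 11110 XOR 10011 = 01101
  pos 6: 11010 XOR 10011 = 01001
  pos 7: 10011 XOR 10011 = 00000
Remainder = 0000 (zero — the frame passes the CRC check).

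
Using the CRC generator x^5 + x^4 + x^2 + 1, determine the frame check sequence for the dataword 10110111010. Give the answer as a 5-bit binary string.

00111

Append 5 zeros: 1011011101000000. Divide by 110101 (XOR where the leading bit is 1):
  pos 0: 101101 XOR 110101 = 011000
  pos 1: 110001 XOR 110101 = 000100
  pos 4: 100101 XOR 110101 = 010000
  pos 5: 100000 XOR 110101 = 010101
  pos 6: 101010 XOR 110101 = 011111
  pos 7: 111110 XOR 110101 = 001011
  pos 9: 101100 XOR 110101 = 011001
  pos 10: 110010 XOR 110101 = 000111
Remainder (last 5 bits) = 00111. This is the CRC / FCS.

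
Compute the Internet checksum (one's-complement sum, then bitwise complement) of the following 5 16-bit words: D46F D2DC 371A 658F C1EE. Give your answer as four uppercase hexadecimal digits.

One's-complement addition (fold any carry out of bit 15 back into bit 0):
  0xD46F + 0xD2DC = 0x1A74B → wrap carry → 0xA74C
  0xA74C + 0x371A = 0x0DE66
  0xDE66 + 0x658F = 0x143F5 → wrap carry → 0x43F6
  0x43F6 + 0xC1EE = 0x105E4 → wrap carry → 0x05E5
One's-complement sum = 0x05E5.
Checksum = ~0x05E5 & 0xFFFF = 0xFA1A.

FA1A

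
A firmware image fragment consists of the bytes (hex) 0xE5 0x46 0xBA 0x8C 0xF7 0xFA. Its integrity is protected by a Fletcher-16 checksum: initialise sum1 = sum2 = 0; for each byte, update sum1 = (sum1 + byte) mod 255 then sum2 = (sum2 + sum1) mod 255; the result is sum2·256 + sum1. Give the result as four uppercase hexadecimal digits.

3E66

Running sums (mod 255):
  after byte 0 (0xE5): sum1=229, sum2=229
  after byte 1 (0x46): sum1=44, sum2=18
  after byte 2 (0xBA): sum1=230, sum2=248
  after byte 3 (0x8C): sum1=115, sum2=108
  after byte 4 (0xF7): sum1=107, sum2=215
  after byte 5 (0xFA): sum1=102, sum2=62
Checksum = sum2·256 + sum1 = 62·256 + 102 = 15974 = 0x3E66.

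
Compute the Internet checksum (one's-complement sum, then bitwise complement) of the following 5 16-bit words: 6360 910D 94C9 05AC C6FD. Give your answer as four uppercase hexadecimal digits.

One's-complement addition (fold any carry out of bit 15 back into bit 0):
  0x6360 + 0x910D = 0x0F46D
  0xF46D + 0x94C9 = 0x18936 → wrap carry → 0x8937
  0x8937 + 0x05AC = 0x08EE3
  0x8EE3 + 0xC6FD = 0x155E0 → wrap carry → 0x55E1
One's-complement sum = 0x55E1.
Checksum = ~0x55E1 & 0xFFFF = 0xAA1E.

AA1E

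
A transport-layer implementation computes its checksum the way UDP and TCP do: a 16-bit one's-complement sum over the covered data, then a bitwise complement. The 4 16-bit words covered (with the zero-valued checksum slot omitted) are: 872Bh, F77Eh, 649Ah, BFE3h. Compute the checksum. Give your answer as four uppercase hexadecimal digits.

One's-complement addition (fold any carry out of bit 15 back into bit 0):
  0x872B + 0xF77E = 0x17EA9 → wrap carry → 0x7EAA
  0x7EAA + 0x649A = 0x0E344
  0xE344 + 0xBFE3 = 0x1A327 → wrap carry → 0xA328
One's-complement sum = 0xA328.
Checksum = ~0xA328 & 0xFFFF = 0x5CD7.

5CD7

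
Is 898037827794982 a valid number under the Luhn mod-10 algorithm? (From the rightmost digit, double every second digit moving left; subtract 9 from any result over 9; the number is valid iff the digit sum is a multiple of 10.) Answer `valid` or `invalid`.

invalid

From the right, keep odd positions and double even positions (subtract 9 from any doubled value over 9):
  doubled (positions 2,4,...): 7 8 5 4 5 0 9 → sum 38
  kept (positions 1,3,...): 2 9 9 7 8 3 8 8 → sum 54
Total = 92.
92 mod 10 = 2, so the number is invalid.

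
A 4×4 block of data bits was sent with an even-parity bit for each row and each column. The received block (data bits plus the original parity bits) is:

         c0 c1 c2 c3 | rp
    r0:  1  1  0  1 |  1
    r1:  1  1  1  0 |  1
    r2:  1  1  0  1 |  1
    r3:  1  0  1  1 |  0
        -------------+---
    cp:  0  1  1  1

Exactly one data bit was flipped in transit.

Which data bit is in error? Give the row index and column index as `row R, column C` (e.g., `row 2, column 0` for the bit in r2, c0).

Recompute each row's even parity and compare to rp:
  r0: data parity 1, sent rp 1 → ok
  r1: data parity 1, sent rp 1 → ok
  r2: data parity 1, sent rp 1 → ok
  r3: data parity 1, sent rp 0 → mismatch
Recompute each column's even parity and compare to cp:
  c0: data parity 0, sent cp 0 → ok
  c1: data parity 1, sent cp 1 → ok
  c2: data parity 0, sent cp 1 → mismatch
  c3: data parity 1, sent cp 1 → ok
Exactly one row (r3) and one column (c2) fail → the flipped bit is at their intersection.

row 3, column 2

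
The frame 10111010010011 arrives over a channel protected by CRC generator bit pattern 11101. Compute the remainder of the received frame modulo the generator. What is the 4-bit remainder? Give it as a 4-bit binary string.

0000

Modulo-2 division of 10111010010011 by 11101:
  pos 0: 10111 XOR 11101 = 01010
  pos 1: 10100 XOR 11101 = 01001
  pos 2: 10011 XOR 11101 = 01110
  pos 3: 11100 XOR 11101 = 00001
  pos 7: 10100 XOR 11101 = 01001
  pos 8: 10011 XOR 11101 = 01110
  pos 9: 11101 XOR 11101 = 00000
Remainder = 0000 (zero — the frame passes the CRC check).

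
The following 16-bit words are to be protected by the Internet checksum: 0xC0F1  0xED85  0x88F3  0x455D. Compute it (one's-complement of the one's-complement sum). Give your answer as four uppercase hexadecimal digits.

One's-complement addition (fold any carry out of bit 15 back into bit 0):
  0xC0F1 + 0xED85 = 0x1AE76 → wrap carry → 0xAE77
  0xAE77 + 0x88F3 = 0x1376A → wrap carry → 0x376B
  0x376B + 0x455D = 0x07CC8
One's-complement sum = 0x7CC8.
Checksum = ~0x7CC8 & 0xFFFF = 0x8337.

8337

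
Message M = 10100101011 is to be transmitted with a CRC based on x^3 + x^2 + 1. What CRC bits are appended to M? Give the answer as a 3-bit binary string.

111

Append 3 zeros: 10100101011000. Divide by 1101 (XOR where the leading bit is 1):
  pos 0: 1010 XOR 1101 = 0111
  pos 1: 1110 XOR 1101 = 0011
  pos 3: 1110 XOR 1101 = 0011
  pos 5: 1110 XOR 1101 = 0011
  pos 7: 1111 XOR 1101 = 0010
  pos 9: 1000 XOR 1101 = 0101
  pos 10: 1010 XOR 1101 = 0111
Remainder (last 3 bits) = 111. This is the CRC / FCS.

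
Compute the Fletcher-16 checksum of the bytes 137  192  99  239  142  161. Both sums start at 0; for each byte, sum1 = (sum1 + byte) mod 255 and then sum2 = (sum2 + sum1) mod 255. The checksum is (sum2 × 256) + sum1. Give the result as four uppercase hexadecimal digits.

Running sums (mod 255):
  after byte 0 (137): sum1=137, sum2=137
  after byte 1 (192): sum1=74, sum2=211
  after byte 2 (99): sum1=173, sum2=129
  after byte 3 (239): sum1=157, sum2=31
  after byte 4 (142): sum1=44, sum2=75
  after byte 5 (161): sum1=205, sum2=25
Checksum = sum2·256 + sum1 = 25·256 + 205 = 6605 = 0x19CD.

19CD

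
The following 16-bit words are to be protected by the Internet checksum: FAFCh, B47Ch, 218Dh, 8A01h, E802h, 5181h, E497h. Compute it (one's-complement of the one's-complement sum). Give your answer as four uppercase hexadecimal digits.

One's-complement addition (fold any carry out of bit 15 back into bit 0):
  0xFAFC + 0xB47C = 0x1AF78 → wrap carry → 0xAF79
  0xAF79 + 0x218D = 0x0D106
  0xD106 + 0x8A01 = 0x15B07 → wrap carry → 0x5B08
  0x5B08 + 0xE802 = 0x1430A → wrap carry → 0x430B
  0x430B + 0x5181 = 0x0948C
  0x948C + 0xE497 = 0x17923 → wrap carry → 0x7924
One's-complement sum = 0x7924.
Checksum = ~0x7924 & 0xFFFF = 0x86DB.

86DB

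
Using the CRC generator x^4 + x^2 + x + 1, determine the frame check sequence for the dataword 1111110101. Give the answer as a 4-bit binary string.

Append 4 zeros: 11111101010000. Divide by 10111 (XOR where the leading bit is 1):
  pos 0: 11111 XOR 10111 = 01000
  pos 1: 10001 XOR 10111 = 00110
  pos 3: 11001 XOR 10111 = 01110
  pos 4: 11100 XOR 10111 = 01011
  pos 5: 10111 XOR 10111 = 00000
Remainder (last 4 bits) = 0000. This is the CRC / FCS.

0000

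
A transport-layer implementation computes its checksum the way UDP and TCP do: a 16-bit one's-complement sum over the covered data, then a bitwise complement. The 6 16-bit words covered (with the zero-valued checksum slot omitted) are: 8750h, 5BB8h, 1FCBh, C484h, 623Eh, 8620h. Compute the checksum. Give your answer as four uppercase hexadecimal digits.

5048

One's-complement addition (fold any carry out of bit 15 back into bit 0):
  0x8750 + 0x5BB8 = 0x0E308
  0xE308 + 0x1FCB = 0x102D3 → wrap carry → 0x02D4
  0x02D4 + 0xC484 = 0x0C758
  0xC758 + 0x623E = 0x12996 → wrap carry → 0x2997
  0x2997 + 0x8620 = 0x0AFB7
One's-complement sum = 0xAFB7.
Checksum = ~0xAFB7 & 0xFFFF = 0x5048.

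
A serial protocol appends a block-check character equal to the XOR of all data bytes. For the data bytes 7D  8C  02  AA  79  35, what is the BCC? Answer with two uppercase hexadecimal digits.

15

XOR the bytes together:
  start with 0x7D
  0x7D ⊕ 0x8C = 0xF1
  0xF1 ⊕ 0x02 = 0xF3
  0xF3 ⊕ 0xAA = 0x59
  0x59 ⊕ 0x79 = 0x20
  0x20 ⊕ 0x35 = 0x15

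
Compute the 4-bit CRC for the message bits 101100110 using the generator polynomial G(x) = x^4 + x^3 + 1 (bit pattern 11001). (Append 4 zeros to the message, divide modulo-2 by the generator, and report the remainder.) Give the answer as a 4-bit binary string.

1000

Append 4 zeros: 1011001100000. Divide by 11001 (XOR where the leading bit is 1):
  pos 0: 10110 XOR 11001 = 01111
  pos 1: 11110 XOR 11001 = 00111
  pos 3: 11111 XOR 11001 = 00110
  pos 5: 11000 XOR 11001 = 00001
Remainder (last 4 bits) = 1000. This is the CRC / FCS.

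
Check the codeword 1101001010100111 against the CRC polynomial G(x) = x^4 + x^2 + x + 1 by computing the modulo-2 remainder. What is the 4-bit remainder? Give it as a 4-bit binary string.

Modulo-2 division of 1101001010100111 by 10111:
  pos 0: 11010 XOR 10111 = 01101
  pos 1: 11010 XOR 10111 = 01101
  pos 2: 11011 XOR 10111 = 01100
  pos 3: 11000 XOR 10111 = 01111
  pos 4: 11111 XOR 10111 = 01000
  pos 5: 10000 XOR 10111 = 00111
  pos 7: 11110 XOR 10111 = 01001
  pos 8: 10010 XOR 10111 = 00101
  pos 10: 10111 XOR 10111 = 00000
Remainder = 0001 (nonzero — an error is detected).

0001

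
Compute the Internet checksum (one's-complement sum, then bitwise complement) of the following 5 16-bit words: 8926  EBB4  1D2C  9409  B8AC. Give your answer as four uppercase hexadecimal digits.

One's-complement addition (fold any carry out of bit 15 back into bit 0):
  0x8926 + 0xEBB4 = 0x174DA → wrap carry → 0x74DB
  0x74DB + 0x1D2C = 0x09207
  0x9207 + 0x9409 = 0x12610 → wrap carry → 0x2611
  0x2611 + 0xB8AC = 0x0DEBD
One's-complement sum = 0xDEBD.
Checksum = ~0xDEBD & 0xFFFF = 0x2142.

2142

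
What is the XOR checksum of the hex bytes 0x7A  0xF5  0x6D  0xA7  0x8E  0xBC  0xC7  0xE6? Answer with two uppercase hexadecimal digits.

56

XOR the bytes together:
  start with 0x7A
  0x7A ⊕ 0xF5 = 0x8F
  0x8F ⊕ 0x6D = 0xE2
  0xE2 ⊕ 0xA7 = 0x45
  0x45 ⊕ 0x8E = 0xCB
  0xCB ⊕ 0xBC = 0x77
  0x77 ⊕ 0xC7 = 0xB0
  0xB0 ⊕ 0xE6 = 0x56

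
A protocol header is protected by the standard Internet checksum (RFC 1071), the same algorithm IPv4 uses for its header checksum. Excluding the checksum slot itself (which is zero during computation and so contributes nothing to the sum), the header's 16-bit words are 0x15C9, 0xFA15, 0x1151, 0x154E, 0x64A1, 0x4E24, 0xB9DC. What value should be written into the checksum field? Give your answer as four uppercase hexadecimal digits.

5CDF

One's-complement addition (fold any carry out of bit 15 back into bit 0):
  0x15C9 + 0xFA15 = 0x10FDE → wrap carry → 0x0FDF
  0x0FDF + 0x1151 = 0x02130
  0x2130 + 0x154E = 0x0367E
  0x367E + 0x64A1 = 0x09B1F
  0x9B1F + 0x4E24 = 0x0E943
  0xE943 + 0xB9DC = 0x1A31F → wrap carry → 0xA320
One's-complement sum = 0xA320.
Checksum = ~0xA320 & 0xFFFF = 0x5CDF.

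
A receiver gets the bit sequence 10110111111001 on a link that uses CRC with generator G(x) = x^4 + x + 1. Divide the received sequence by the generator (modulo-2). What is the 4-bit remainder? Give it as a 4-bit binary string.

1010

Modulo-2 division of 10110111111001 by 10011:
  pos 0: 10110 XOR 10011 = 00101
  pos 2: 10111 XOR 10011 = 00100
  pos 4: 10011 XOR 10011 = 00000
  pos 9: 11001 XOR 10011 = 01010
Remainder = 1010 (nonzero — an error is detected).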